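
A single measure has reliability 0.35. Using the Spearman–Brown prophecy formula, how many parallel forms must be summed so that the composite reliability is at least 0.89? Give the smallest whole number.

k ≥ ρ*(1−ρ₁)/(ρ₁(1−ρ*)) = 0.89·0.65 / (0.35·0.11) = 15.026.
Smallest integer k = 16.

16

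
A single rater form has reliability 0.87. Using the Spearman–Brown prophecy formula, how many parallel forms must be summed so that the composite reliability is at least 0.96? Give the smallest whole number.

k ≥ ρ*(1−ρ₁)/(ρ₁(1−ρ*)) = 0.96·0.13 / (0.87·0.04) = 3.586.
Smallest integer k = 4.

4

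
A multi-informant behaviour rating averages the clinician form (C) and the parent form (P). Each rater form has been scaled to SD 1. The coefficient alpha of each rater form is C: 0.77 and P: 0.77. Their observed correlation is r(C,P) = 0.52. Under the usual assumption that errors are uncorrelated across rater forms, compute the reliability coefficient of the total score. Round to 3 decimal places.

Var(C+P) = 2 + 2·[0.52] = 2 + 1.04 = 3.04.
Under uncorrelated errors the observed covariances equal the true-score covariances, so only the own-variance terms attenuate.
True-score variance = [0.77 + 0.77] + 1.04 = 1.54 + 1.04 = 2.58.
Reliability = 2.58 / 3.04 = 0.849.

0.849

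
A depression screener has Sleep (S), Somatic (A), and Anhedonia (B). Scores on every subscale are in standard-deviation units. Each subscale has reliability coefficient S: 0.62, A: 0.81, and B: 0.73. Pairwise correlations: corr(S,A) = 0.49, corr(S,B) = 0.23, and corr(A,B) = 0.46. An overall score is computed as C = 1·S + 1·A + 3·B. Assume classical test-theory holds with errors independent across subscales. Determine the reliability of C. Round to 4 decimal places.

0.8139

Var(C) = 1 + 1 + 3² + 2·[0.49 + 3·0.23 + 3·0.46] = 11 + 5.12 = 16.12.
Because errors are independent across components, Cov(Tᵢ,Tⱼ) = Cov(Xᵢ,Xⱼ); the off-diagonal part of the true-score variance is the same as above.
True-score variance = [0.62 + 0.81 + 3²·0.73] + 5.12 = 8 + 5.12 = 13.12.
Reliability = 13.12 / 16.12 = 0.8139.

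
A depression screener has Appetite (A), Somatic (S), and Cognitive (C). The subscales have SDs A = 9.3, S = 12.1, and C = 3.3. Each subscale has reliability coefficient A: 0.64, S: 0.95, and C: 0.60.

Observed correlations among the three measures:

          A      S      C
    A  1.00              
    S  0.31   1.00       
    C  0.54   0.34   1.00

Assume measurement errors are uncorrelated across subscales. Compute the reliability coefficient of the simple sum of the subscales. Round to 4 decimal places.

Var(A+S+C) = 9.3² + 12.1² + 3.3² + 2·[9.3·12.1·0.31 + 9.3·3.3·0.54 + 12.1·3.3·0.34] = 243.79 + 130.066 = 373.856.
Under uncorrelated errors the observed covariances equal the true-score covariances, so only the own-variance terms attenuate.
True-score variance = [9.3²·0.64 + 12.1²·0.95 + 3.3²·0.60] + 130.066 = 200.977 + 130.066 = 331.043.
Reliability = 331.043 / 373.856 = 0.8855.

0.8855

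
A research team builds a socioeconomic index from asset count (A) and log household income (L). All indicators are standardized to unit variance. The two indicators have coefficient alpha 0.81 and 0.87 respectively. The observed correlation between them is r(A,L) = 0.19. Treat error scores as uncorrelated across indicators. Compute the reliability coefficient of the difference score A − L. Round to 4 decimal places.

0.8025

Var(A−L) = 1 + 1 − 2·0.19 = 2 − 0.38 = 1.62.
Because errors are independent across components, Cov(Tᵢ,Tⱼ) = Cov(Xᵢ,Xⱼ); the off-diagonal part of the true-score variance is the same as above.
True-score variance = [0.81 + 0.87] − 0.38 = 1.68 − 0.38 = 1.3.
Reliability = 1.3 / 1.62 = 0.8025.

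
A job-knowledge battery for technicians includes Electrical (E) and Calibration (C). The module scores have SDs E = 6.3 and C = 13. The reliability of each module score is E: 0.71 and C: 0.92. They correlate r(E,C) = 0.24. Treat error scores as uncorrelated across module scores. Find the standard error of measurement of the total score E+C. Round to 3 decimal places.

5.003

Var(total) = 208.69 + 39.312 = 248.002.
True-score variance = 183.66 + 39.312 = 222.972, so reliability = 0.8991.
Error variance = 248.002 − 222.972 = 25.0301; SEM = √25.0301 = 5.003.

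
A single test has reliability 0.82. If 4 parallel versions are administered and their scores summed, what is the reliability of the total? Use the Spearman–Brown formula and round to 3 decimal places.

0.948

ρ_k = kρ / (1 + (k−1)ρ) = 4·0.82 / (1 + 3·0.82) = 3.280 / 3.460 = 0.948.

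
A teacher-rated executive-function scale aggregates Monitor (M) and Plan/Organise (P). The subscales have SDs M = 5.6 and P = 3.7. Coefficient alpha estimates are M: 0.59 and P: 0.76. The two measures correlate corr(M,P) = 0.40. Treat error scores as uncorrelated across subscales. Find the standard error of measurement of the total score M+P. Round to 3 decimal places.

4.018

Var(total) = 45.05 + 16.576 = 61.626.
True-score variance = 28.9068 + 16.576 = 45.4828, so reliability = 0.7380.
Error variance = 61.626 − 45.4828 = 16.1432; SEM = √16.1432 = 4.018.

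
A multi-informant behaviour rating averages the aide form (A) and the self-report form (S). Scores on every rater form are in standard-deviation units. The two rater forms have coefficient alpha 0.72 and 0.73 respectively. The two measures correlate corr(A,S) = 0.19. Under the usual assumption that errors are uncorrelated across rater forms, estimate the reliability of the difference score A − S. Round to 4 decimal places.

Var(A−S) = 1 + 1 − 2·0.19 = 2 − 0.38 = 1.62.
Under uncorrelated errors the observed covariances equal the true-score covariances, so only the own-variance terms attenuate.
True-score variance = [0.72 + 0.73] − 0.38 = 1.45 − 0.38 = 1.07.
Reliability = 1.07 / 1.62 = 0.6605.

0.6605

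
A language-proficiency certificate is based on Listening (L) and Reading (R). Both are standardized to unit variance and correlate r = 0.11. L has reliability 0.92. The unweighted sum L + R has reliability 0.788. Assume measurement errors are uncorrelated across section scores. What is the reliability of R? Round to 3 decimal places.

0.609

Var(L+R) = 2 + 2·0.11 = 2.220.
True-score variance = ρ_L + ρ_R + 2·0.11, so 0.788 = (0.92 + ρ_R + 0.22) / 2.220.
ρ_R = 0.788·2.220 − 0.92 − 0.22 = 0.609.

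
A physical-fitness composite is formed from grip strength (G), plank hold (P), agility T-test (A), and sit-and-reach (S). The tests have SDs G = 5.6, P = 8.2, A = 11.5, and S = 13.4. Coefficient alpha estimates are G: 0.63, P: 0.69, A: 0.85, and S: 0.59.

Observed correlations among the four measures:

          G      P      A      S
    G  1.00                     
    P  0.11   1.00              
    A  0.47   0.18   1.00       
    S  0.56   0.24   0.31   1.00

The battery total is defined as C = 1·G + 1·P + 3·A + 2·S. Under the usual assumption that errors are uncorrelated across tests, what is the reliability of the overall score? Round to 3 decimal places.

Var(C) = 5.6² + 8.2² + 3²·11.5² + 2²·13.4² + 2·[5.6·8.2·0.11 + 3·5.6·11.5·0.47 + 2·5.6·13.4·0.56 + 3·8.2·11.5·0.18 + 2·8.2·13.4·0.24 + 6·11.5·13.4·0.31] = 2007.09 + 1140.38 = 3147.47.
Under uncorrelated errors the observed covariances equal the true-score covariances, so only the own-variance terms attenuate.
True-score variance = [5.6²·0.63 + 8.2²·0.69 + 3²·11.5²·0.85 + 2²·13.4²·0.59] + 1140.38 = 1501.63 + 1140.38 = 2642.01.
Reliability = 2642.01 / 3147.47 = 0.839.

0.839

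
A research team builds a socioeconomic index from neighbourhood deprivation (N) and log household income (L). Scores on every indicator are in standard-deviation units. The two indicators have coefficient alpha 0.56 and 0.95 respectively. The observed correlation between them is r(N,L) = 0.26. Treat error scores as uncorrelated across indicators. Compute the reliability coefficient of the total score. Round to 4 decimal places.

Var(N+L) = 2 + 2·[0.26] = 2 + 0.52 = 2.52.
With uncorrelated errors the cross-covariances are all true-score covariance, so they carry over unchanged; only the diagonal terms shrink to ρᵢσᵢ².
True-score variance = [0.56 + 0.95] + 0.52 = 1.51 + 0.52 = 2.03.
Reliability = 2.03 / 2.52 = 0.8056.

0.8056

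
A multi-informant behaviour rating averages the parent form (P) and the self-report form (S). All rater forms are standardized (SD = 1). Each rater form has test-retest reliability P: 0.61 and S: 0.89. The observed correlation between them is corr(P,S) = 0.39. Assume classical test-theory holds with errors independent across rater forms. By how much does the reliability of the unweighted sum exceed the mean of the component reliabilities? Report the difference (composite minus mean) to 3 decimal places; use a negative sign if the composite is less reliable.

0.070

Var(sum) = 2 + 0.78 = 2.78; true-score variance = 1.5 + 0.78 = 2.28; composite reliability = 0.8201.
Mean component reliability = 0.7500.
Difference = 0.8201 − 0.7500 = 0.070.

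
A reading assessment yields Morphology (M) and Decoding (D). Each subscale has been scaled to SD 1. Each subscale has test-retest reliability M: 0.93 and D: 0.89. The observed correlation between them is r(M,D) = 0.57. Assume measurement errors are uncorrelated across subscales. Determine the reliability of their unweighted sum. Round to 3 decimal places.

0.943

Var(M+D) = 2 + 2·[0.57] = 2 + 1.14 = 3.14.
Because errors are independent across components, Cov(Tᵢ,Tⱼ) = Cov(Xᵢ,Xⱼ); the off-diagonal part of the true-score variance is the same as above.
True-score variance = [0.93 + 0.89] + 1.14 = 1.82 + 1.14 = 2.96.
Reliability = 2.96 / 3.14 = 0.943.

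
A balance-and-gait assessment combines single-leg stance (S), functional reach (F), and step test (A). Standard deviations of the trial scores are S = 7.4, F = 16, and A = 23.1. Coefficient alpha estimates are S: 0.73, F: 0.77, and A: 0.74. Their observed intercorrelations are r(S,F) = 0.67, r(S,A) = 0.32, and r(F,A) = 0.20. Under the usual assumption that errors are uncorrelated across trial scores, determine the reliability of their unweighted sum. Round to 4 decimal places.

0.8315

Var(S+F+A) = 7.4² + 16² + 23.1² + 2·[7.4·16·0.67 + 7.4·23.1·0.32 + 16·23.1·0.20] = 844.37 + 415.898 = 1260.27.
With uncorrelated errors the cross-covariances are all true-score covariance, so they carry over unchanged; only the diagonal terms shrink to ρᵢσᵢ².
True-score variance = [7.4²·0.73 + 16²·0.77 + 23.1²·0.74] + 415.898 = 631.966 + 415.898 = 1047.86.
Reliability = 1047.86 / 1260.27 = 0.8315.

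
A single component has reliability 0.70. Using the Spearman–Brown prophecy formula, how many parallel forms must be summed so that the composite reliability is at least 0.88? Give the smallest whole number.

4

k ≥ ρ*(1−ρ₁)/(ρ₁(1−ρ*)) = 0.88·0.30 / (0.70·0.12) = 3.143.
Smallest integer k = 4.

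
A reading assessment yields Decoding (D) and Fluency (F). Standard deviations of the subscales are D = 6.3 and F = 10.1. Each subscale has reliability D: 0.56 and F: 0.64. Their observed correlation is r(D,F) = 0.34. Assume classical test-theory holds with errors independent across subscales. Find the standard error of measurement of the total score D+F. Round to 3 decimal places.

Var(total) = 141.7 + 43.2684 = 184.968.
True-score variance = 87.5128 + 43.2684 = 130.781, so reliability = 0.7070.
Error variance = 184.968 − 130.781 = 54.1872; SEM = √54.1872 = 7.361.

7.361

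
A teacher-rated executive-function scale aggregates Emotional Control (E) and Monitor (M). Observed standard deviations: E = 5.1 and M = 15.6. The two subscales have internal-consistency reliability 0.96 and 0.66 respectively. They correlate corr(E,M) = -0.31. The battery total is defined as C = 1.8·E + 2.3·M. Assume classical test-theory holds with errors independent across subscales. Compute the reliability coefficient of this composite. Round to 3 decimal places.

0.622

Var(C) = 1.8²·5.1² + 2.3²·15.6² + 2·[4.14·5.1·15.6·(-0.31)] = 1371.65 − 204.215 = 1167.43.
Under uncorrelated errors the observed covariances equal the true-score covariances, so only the own-variance terms attenuate.
True-score variance = [1.8²·5.1²·0.96 + 2.3²·15.6²·0.66] − 204.215 = 930.569 − 204.215 = 726.354.
Reliability = 726.354 / 1167.43 = 0.622.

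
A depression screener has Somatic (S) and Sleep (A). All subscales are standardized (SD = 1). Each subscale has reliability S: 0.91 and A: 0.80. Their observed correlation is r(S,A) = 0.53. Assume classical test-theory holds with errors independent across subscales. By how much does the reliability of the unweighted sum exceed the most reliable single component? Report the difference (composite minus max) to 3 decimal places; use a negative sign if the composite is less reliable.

-0.005

Var(sum) = 2 + 1.06 = 3.06; true-score variance = 1.71 + 1.06 = 2.77; composite reliability = 0.9052.
Max component reliability = 0.9100.
Difference = 0.9052 − 0.9100 = -0.005.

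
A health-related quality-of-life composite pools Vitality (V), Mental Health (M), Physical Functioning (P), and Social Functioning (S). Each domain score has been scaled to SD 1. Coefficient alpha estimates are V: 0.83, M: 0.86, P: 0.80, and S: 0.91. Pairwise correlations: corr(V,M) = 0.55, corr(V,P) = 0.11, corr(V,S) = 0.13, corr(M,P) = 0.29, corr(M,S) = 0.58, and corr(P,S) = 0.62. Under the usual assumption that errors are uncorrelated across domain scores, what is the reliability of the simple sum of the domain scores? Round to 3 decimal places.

Var(V+M+P+S) = 4 + 2·[0.55 + 0.11 + 0.13 + 0.29 + 0.58 + 0.62] = 4 + 4.56 = 8.56.
Under uncorrelated errors the observed covariances equal the true-score covariances, so only the own-variance terms attenuate.
True-score variance = [0.83 + 0.86 + 0.80 + 0.91] + 4.56 = 3.4 + 4.56 = 7.96.
Reliability = 7.96 / 8.56 = 0.930.

0.930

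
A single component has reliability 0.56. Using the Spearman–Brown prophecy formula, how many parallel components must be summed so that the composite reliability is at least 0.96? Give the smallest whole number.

19

k ≥ ρ*(1−ρ₁)/(ρ₁(1−ρ*)) = 0.96·0.44 / (0.56·0.04) = 18.857.
Smallest integer k = 19.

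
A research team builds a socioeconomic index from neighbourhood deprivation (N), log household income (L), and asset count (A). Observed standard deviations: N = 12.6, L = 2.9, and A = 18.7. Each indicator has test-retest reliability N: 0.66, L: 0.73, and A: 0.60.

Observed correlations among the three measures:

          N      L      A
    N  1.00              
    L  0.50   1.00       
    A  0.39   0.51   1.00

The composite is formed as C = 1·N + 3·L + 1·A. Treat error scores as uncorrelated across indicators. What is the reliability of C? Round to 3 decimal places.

Var(C) = 12.6² + 3²·2.9² + 18.7² + 2·[3·12.6·2.9·0.50 + 12.6·18.7·0.39 + 3·2.9·18.7·0.51] = 584.14 + 459.347 = 1043.49.
Because errors are independent across components, Cov(Tᵢ,Tⱼ) = Cov(Xᵢ,Xⱼ); the off-diagonal part of the true-score variance is the same as above.
True-score variance = [12.6²·0.66 + 3²·2.9²·0.73 + 18.7²·0.60] + 459.347 = 369.849 + 459.347 = 829.197.
Reliability = 829.197 / 1043.49 = 0.795.

0.795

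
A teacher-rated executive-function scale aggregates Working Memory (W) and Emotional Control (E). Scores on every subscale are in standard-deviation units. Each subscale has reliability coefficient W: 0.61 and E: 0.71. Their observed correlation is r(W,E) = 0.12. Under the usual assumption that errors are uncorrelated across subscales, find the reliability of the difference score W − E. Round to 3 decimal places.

Var(W−E) = 1 + 1 − 2·0.12 = 2 − 0.24 = 1.76.
Under uncorrelated errors the observed covariances equal the true-score covariances, so only the own-variance terms attenuate.
True-score variance = [0.61 + 0.71] − 0.24 = 1.32 − 0.24 = 1.08.
Reliability = 1.08 / 1.76 = 0.614.

0.614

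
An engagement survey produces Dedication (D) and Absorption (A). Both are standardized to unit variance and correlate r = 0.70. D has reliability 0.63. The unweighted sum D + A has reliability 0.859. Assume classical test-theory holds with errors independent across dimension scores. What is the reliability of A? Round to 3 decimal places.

Var(D+A) = 2 + 2·0.70 = 3.400.
True-score variance = ρ_D + ρ_A + 2·0.70, so 0.859 = (0.63 + ρ_A + 1.40) / 3.400.
ρ_A = 0.859·3.400 − 0.63 − 1.40 = 0.891.

0.891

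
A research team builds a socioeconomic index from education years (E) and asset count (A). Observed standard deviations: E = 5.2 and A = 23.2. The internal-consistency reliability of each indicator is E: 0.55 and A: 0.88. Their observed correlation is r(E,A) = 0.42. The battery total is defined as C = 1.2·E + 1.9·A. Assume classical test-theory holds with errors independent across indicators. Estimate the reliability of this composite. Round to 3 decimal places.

0.887

Var(C) = 1.2²·5.2² + 1.9²·23.2² + 2·[2.28·5.2·23.2·0.42] = 1981.98 + 231.05 = 2213.03.
With uncorrelated errors the cross-covariances are all true-score covariance, so they carry over unchanged; only the diagonal terms shrink to ρᵢσᵢ².
True-score variance = [1.2²·5.2²·0.55 + 1.9²·23.2²·0.88] + 231.05 = 1731.3 + 231.05 = 1962.35.
Reliability = 1962.35 / 2213.03 = 0.887.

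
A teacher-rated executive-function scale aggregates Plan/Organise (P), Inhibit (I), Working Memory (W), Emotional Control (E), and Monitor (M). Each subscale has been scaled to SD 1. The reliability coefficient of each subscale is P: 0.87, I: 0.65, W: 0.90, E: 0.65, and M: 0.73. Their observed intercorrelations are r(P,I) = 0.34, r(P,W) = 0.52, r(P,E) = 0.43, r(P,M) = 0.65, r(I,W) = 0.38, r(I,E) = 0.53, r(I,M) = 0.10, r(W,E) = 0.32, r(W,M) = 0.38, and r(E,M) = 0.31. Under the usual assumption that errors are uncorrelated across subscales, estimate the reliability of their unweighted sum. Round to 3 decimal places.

Var(P+I+W+E+M) = 5 + 2·[0.34 + 0.52 + 0.43 + 0.65 + 0.38 + 0.53 + 0.10 + 0.32 + 0.38 + 0.31] = 5 + 7.92 = 12.92.
Because errors are independent across components, Cov(Tᵢ,Tⱼ) = Cov(Xᵢ,Xⱼ); the off-diagonal part of the true-score variance is the same as above.
True-score variance = [0.87 + 0.65 + 0.90 + 0.65 + 0.73] + 7.92 = 3.8 + 7.92 = 11.72.
Reliability = 11.72 / 12.92 = 0.907.

0.907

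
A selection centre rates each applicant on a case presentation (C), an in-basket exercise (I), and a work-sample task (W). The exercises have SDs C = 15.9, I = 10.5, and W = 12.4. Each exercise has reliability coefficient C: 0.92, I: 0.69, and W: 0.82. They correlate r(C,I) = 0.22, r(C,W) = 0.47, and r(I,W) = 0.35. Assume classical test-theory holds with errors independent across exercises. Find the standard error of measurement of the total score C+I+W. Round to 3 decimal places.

9.060

Var(total) = 516.82 + 349.928 = 866.748.
True-score variance = 434.741 + 349.928 = 784.669, so reliability = 0.9053.
Error variance = 866.748 − 784.669 = 82.0791; SEM = √82.0791 = 9.060.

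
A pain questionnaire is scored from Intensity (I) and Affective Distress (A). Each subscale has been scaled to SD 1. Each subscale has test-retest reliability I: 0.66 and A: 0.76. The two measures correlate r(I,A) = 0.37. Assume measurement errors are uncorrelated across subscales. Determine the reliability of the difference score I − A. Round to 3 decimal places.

Var(I−A) = 1 + 1 − 2·0.37 = 2 − 0.74 = 1.26.
With uncorrelated errors the cross-covariances are all true-score covariance, so they carry over unchanged; only the diagonal terms shrink to ρᵢσᵢ².
True-score variance = [0.66 + 0.76] − 0.74 = 1.42 − 0.74 = 0.68.
Reliability = 0.68 / 1.26 = 0.540.

0.540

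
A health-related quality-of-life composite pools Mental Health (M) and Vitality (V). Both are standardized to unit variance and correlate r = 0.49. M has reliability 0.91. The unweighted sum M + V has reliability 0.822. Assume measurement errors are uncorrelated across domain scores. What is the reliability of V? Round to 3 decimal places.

Var(M+V) = 2 + 2·0.49 = 2.980.
True-score variance = ρ_M + ρ_V + 2·0.49, so 0.822 = (0.91 + ρ_V + 0.98) / 2.980.
ρ_V = 0.822·2.980 − 0.91 − 0.98 = 0.560.

0.560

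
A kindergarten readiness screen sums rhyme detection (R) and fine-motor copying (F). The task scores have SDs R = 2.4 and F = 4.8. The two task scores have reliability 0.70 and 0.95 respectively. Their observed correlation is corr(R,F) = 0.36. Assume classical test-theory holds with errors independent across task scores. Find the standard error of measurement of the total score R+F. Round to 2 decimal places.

1.70

Var(total) = 28.8 + 8.2944 = 37.0944.
True-score variance = 25.92 + 8.2944 = 34.2144, so reliability = 0.9224.
Error variance = 37.0944 − 34.2144 = 2.88; SEM = √2.88 = 1.70.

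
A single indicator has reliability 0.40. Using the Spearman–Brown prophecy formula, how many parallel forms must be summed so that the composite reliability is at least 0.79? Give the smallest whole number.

k ≥ ρ*(1−ρ₁)/(ρ₁(1−ρ*)) = 0.79·0.60 / (0.40·0.21) = 5.643.
Smallest integer k = 6.

6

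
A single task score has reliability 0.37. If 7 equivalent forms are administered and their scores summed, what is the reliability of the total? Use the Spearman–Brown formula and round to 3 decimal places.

0.804

ρ_k = kρ / (1 + (k−1)ρ) = 7·0.37 / (1 + 6·0.37) = 2.590 / 3.220 = 0.804.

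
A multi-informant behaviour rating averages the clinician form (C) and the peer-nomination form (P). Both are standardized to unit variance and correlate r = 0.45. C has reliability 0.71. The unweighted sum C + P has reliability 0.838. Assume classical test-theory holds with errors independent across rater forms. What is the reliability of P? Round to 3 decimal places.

Var(C+P) = 2 + 2·0.45 = 2.900.
True-score variance = ρ_C + ρ_P + 2·0.45, so 0.838 = (0.71 + ρ_P + 0.90) / 2.900.
ρ_P = 0.838·2.900 − 0.71 − 0.90 = 0.820.

0.820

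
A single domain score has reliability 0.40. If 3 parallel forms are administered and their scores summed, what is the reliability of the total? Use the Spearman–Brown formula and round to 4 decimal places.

ρ_k = kρ / (1 + (k−1)ρ) = 3·0.40 / (1 + 2·0.40) = 1.200 / 1.800 = 0.6667.

0.6667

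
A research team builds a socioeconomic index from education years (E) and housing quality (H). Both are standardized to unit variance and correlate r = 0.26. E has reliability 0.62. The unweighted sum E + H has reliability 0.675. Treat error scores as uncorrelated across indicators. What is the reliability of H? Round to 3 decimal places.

0.561

Var(E+H) = 2 + 2·0.26 = 2.520.
True-score variance = ρ_E + ρ_H + 2·0.26, so 0.675 = (0.62 + ρ_H + 0.52) / 2.520.
ρ_H = 0.675·2.520 − 0.62 − 0.52 = 0.561.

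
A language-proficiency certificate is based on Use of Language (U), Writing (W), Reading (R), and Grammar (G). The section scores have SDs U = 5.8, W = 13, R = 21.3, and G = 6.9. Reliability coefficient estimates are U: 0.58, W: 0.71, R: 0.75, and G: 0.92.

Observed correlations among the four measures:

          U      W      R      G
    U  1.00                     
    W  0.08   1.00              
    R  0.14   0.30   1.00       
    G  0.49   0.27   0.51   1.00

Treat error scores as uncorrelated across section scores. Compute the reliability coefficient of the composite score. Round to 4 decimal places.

Var(U+W+R+G) = 5.8² + 13² + 21.3² + 6.9² + 2·[5.8·13·0.08 + 5.8·21.3·0.14 + 5.8·6.9·0.49 + 13·21.3·0.30 + 13·6.9·0.27 + 21.3·6.9·0.51] = 703.94 + 450.362 = 1154.3.
Under uncorrelated errors the observed covariances equal the true-score covariances, so only the own-variance terms attenuate.
True-score variance = [5.8²·0.58 + 13²·0.71 + 21.3²·0.75 + 6.9²·0.92] + 450.362 = 523.57 + 450.362 = 973.932.
Reliability = 973.932 / 1154.3 = 0.8437.

0.8437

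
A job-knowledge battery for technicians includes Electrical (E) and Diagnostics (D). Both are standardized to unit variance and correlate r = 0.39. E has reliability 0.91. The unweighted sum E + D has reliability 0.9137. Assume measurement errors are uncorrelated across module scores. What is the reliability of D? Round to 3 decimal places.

0.850

Var(E+D) = 2 + 2·0.39 = 2.780.
True-score variance = ρ_E + ρ_D + 2·0.39, so 0.9137 = (0.91 + ρ_D + 0.78) / 2.780.
ρ_D = 0.9137·2.780 − 0.91 − 0.78 = 0.850.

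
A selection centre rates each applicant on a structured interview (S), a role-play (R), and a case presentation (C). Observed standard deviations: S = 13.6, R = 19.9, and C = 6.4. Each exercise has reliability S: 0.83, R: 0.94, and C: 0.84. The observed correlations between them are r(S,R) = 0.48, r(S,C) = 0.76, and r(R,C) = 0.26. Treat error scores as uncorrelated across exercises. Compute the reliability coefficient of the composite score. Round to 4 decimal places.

Var(S+R+C) = 13.6² + 19.9² + 6.4² + 2·[13.6·19.9·0.48 + 13.6·6.4·0.76 + 19.9·6.4·0.26] = 621.93 + 458.342 = 1080.27.
Under uncorrelated errors the observed covariances equal the true-score covariances, so only the own-variance terms attenuate.
True-score variance = [13.6²·0.83 + 19.9²·0.94 + 6.4²·0.84] + 458.342 = 560.173 + 458.342 = 1018.51.
Reliability = 1018.51 / 1080.27 = 0.9428.

0.9428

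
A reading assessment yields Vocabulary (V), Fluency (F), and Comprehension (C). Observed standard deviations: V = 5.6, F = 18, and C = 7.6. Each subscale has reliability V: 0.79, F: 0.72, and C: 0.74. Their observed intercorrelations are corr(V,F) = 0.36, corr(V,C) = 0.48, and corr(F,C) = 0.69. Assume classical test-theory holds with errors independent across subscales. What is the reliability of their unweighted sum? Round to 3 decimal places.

Var(V+F+C) = 5.6² + 18² + 7.6² + 2·[5.6·18·0.36 + 5.6·7.6·0.48 + 18·7.6·0.69] = 413.12 + 302.218 = 715.338.
Because errors are independent across components, Cov(Tᵢ,Tⱼ) = Cov(Xᵢ,Xⱼ); the off-diagonal part of the true-score variance is the same as above.
True-score variance = [5.6²·0.79 + 18²·0.72 + 7.6²·0.74] + 302.218 = 300.797 + 302.218 = 603.014.
Reliability = 603.014 / 715.338 = 0.843.

0.843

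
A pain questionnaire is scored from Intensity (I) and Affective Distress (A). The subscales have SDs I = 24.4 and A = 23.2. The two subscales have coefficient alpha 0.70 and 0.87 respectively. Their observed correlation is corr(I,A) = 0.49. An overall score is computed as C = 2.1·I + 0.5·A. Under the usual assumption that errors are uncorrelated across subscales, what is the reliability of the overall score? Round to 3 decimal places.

Var(C) = 2.1²·24.4² + 0.5²·23.2² + 2·[1.05·24.4·23.2·0.49] = 2760.1 + 582.496 = 3342.59.
Because errors are independent across components, Cov(Tᵢ,Tⱼ) = Cov(Xᵢ,Xⱼ); the off-diagonal part of the true-score variance is the same as above.
True-score variance = [2.1²·24.4²·0.70 + 0.5²·23.2²·0.87] + 582.496 = 1954.94 + 582.496 = 2537.44.
Reliability = 2537.44 / 3342.59 = 0.759.

0.759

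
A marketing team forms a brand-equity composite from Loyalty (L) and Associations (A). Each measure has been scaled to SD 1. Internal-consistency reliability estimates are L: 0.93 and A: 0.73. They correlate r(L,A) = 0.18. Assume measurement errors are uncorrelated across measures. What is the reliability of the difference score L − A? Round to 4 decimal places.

0.7927

Var(L−A) = 1 + 1 − 2·0.18 = 2 − 0.36 = 1.64.
Under uncorrelated errors the observed covariances equal the true-score covariances, so only the own-variance terms attenuate.
True-score variance = [0.93 + 0.73] − 0.36 = 1.66 − 0.36 = 1.3.
Reliability = 1.3 / 1.64 = 0.7927.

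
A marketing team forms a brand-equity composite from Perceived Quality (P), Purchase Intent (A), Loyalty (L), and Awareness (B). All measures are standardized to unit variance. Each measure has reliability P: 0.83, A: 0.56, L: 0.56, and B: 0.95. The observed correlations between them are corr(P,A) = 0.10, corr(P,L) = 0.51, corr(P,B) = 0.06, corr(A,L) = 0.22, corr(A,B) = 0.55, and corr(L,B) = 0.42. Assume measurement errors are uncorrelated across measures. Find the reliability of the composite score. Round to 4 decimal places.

0.8575

Var(P+A+L+B) = 4 + 2·[0.10 + 0.51 + 0.06 + 0.22 + 0.55 + 0.42] = 4 + 3.72 = 7.72.
Because errors are independent across components, Cov(Tᵢ,Tⱼ) = Cov(Xᵢ,Xⱼ); the off-diagonal part of the true-score variance is the same as above.
True-score variance = [0.83 + 0.56 + 0.56 + 0.95] + 3.72 = 2.9 + 3.72 = 6.62.
Reliability = 6.62 / 7.72 = 0.8575.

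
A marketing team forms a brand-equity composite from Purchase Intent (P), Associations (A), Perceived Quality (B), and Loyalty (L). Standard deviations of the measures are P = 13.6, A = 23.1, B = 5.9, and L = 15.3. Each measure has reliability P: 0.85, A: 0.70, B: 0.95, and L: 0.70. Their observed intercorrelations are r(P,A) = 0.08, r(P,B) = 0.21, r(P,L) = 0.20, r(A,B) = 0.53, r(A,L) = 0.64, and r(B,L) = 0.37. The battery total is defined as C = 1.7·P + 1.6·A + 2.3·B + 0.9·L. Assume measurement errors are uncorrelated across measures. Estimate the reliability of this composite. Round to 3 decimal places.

0.861

Var(C) = 1.7²·13.6² + 1.6²·23.1² + 2.3²·5.9² + 0.9²·15.3² + 2·[2.72·13.6·23.1·0.08 + 3.91·13.6·5.9·0.21 + 1.53·13.6·15.3·0.20 + 3.68·23.1·5.9·0.53 + 1.44·23.1·15.3·0.64 + 2.07·5.9·15.3·0.37] = 2274.33 + 1717.2 = 3991.53.
Under uncorrelated errors the observed covariances equal the true-score covariances, so only the own-variance terms attenuate.
True-score variance = [1.7²·13.6²·0.85 + 1.6²·23.1²·0.70 + 2.3²·5.9²·0.95 + 0.9²·15.3²·0.70] + 1717.2 = 1718.25 + 1717.2 = 3435.45.
Reliability = 3435.45 / 3991.53 = 0.861.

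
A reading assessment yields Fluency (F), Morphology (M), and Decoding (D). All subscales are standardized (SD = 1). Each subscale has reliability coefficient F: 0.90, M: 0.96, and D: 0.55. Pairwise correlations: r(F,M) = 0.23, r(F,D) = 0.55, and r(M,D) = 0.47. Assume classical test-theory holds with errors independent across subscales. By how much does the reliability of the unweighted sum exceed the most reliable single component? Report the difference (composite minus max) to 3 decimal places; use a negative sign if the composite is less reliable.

Var(sum) = 3 + 2.5 = 5.5; true-score variance = 2.41 + 2.5 = 4.91; composite reliability = 0.8927.
Max component reliability = 0.9600.
Difference = 0.8927 − 0.9600 = -0.067.

-0.067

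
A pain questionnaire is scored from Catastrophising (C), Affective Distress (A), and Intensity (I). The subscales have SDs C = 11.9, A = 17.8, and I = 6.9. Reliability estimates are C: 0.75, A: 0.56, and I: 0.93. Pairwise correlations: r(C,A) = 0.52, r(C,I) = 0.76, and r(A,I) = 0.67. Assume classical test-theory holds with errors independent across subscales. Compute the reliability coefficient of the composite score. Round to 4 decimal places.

Var(C+A+I) = 11.9² + 17.8² + 6.9² + 2·[11.9·17.8·0.52 + 11.9·6.9·0.76 + 17.8·6.9·0.67] = 506.06 + 509.679 = 1015.74.
Because errors are independent across components, Cov(Tᵢ,Tⱼ) = Cov(Xᵢ,Xⱼ); the off-diagonal part of the true-score variance is the same as above.
True-score variance = [11.9²·0.75 + 17.8²·0.56 + 6.9²·0.93] + 509.679 = 327.915 + 509.679 = 837.594.
Reliability = 837.594 / 1015.74 = 0.8246.

0.8246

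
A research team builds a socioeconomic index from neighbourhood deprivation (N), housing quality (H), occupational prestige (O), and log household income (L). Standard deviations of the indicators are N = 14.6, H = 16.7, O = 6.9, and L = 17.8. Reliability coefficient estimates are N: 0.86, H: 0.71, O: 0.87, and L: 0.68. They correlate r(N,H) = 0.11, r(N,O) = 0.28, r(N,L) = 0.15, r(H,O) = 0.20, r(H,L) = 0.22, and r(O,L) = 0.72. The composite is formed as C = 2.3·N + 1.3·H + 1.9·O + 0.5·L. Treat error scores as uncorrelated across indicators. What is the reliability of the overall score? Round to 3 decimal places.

0.874

Var(C) = 2.3²·14.6² + 1.3²·16.7² + 1.9²·6.9² + 0.5²·17.8² + 2·[2.99·14.6·16.7·0.11 + 4.37·14.6·6.9·0.28 + 1.15·14.6·17.8·0.15 + 2.47·16.7·6.9·0.20 + 0.65·16.7·17.8·0.22 + 0.95·6.9·17.8·0.72] = 1850.02 + 863.456 = 2713.48.
Because errors are independent across components, Cov(Tᵢ,Tⱼ) = Cov(Xᵢ,Xⱼ); the off-diagonal part of the true-score variance is the same as above.
True-score variance = [2.3²·14.6²·0.86 + 1.3²·16.7²·0.71 + 1.9²·6.9²·0.87 + 0.5²·17.8²·0.68] + 863.456 = 1507.78 + 863.456 = 2371.24.
Reliability = 2371.24 / 2713.48 = 0.874.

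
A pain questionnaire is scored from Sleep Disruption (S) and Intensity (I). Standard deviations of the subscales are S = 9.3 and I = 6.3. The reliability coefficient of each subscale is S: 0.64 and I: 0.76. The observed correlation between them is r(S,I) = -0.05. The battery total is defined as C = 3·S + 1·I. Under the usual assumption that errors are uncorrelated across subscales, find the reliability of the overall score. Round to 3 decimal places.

Var(C) = 3²·9.3² + 6.3² + 2·[3·9.3·6.3·(-0.05)] = 818.1 − 17.577 = 800.523.
With uncorrelated errors the cross-covariances are all true-score covariance, so they carry over unchanged; only the diagonal terms shrink to ρᵢσᵢ².
True-score variance = [3²·9.3²·0.64 + 6.3²·0.76] − 17.577 = 528.347 − 17.577 = 510.77.
Reliability = 510.77 / 800.523 = 0.638.

0.638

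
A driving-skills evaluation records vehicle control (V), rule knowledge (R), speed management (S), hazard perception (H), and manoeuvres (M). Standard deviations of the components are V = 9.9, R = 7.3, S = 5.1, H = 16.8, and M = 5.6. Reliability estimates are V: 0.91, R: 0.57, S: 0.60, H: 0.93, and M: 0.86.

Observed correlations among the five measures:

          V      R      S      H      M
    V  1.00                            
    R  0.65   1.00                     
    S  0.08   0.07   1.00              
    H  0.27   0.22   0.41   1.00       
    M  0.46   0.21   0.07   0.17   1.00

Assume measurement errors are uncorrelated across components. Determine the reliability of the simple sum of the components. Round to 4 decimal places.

0.9277

Var(V+R+S+H+M) = 9.9² + 7.3² + 5.1² + 16.8² + 5.6² + 2·[9.9·7.3·0.65 + 9.9·5.1·0.08 + 9.9·16.8·0.27 + 9.9·5.6·0.46 + 7.3·5.1·0.07 + 7.3·16.8·0.22 + 7.3·5.6·0.21 + 5.1·16.8·0.41 + 5.1·5.6·0.07 + 16.8·5.6·0.17] = 490.91 + 425.434 = 916.344.
Under uncorrelated errors the observed covariances equal the true-score covariances, so only the own-variance terms attenuate.
True-score variance = [9.9²·0.91 + 7.3²·0.57 + 5.1²·0.60 + 16.8²·0.93 + 5.6²·0.86] + 425.434 = 424.623 + 425.434 = 850.057.
Reliability = 850.057 / 916.344 = 0.9277.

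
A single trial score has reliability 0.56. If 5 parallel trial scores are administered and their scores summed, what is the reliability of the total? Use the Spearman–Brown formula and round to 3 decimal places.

0.864

ρ_k = kρ / (1 + (k−1)ρ) = 5·0.56 / (1 + 4·0.56) = 2.800 / 3.240 = 0.864.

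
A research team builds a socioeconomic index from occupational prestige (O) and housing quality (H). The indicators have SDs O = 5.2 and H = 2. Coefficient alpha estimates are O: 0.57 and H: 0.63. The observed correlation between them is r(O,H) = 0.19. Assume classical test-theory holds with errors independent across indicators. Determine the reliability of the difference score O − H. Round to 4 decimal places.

Var(O−H) = 5.2² + 2² − 2·5.2·2·0.19 = 31.04 − 3.952 = 27.088.
Under uncorrelated errors the observed covariances equal the true-score covariances, so only the own-variance terms attenuate.
True-score variance = [5.2²·0.57 + 2²·0.63] − 3.952 = 17.9328 − 3.952 = 13.9808.
Reliability = 13.9808 / 27.088 = 0.5161.

0.5161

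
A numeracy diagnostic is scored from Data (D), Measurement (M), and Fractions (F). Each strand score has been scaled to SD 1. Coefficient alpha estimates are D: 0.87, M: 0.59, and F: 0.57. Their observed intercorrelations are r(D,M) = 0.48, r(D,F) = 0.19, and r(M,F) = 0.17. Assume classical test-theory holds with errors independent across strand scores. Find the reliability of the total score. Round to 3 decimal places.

0.793

Var(D+M+F) = 3 + 2·[0.48 + 0.19 + 0.17] = 3 + 1.68 = 4.68.
Under uncorrelated errors the observed covariances equal the true-score covariances, so only the own-variance terms attenuate.
True-score variance = [0.87 + 0.59 + 0.57] + 1.68 = 2.03 + 1.68 = 3.71.
Reliability = 3.71 / 4.68 = 0.793.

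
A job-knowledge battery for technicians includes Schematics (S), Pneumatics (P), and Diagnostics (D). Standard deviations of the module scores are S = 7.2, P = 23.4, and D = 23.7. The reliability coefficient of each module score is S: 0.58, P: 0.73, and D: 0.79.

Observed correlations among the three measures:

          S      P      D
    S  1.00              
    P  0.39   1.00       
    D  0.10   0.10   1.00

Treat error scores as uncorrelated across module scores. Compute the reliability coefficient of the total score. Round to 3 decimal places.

0.800

Var(S+P+D) = 7.2² + 23.4² + 23.7² + 2·[7.2·23.4·0.39 + 7.2·23.7·0.10 + 23.4·23.7·0.10] = 1161.09 + 276.458 = 1437.55.
With uncorrelated errors the cross-covariances are all true-score covariance, so they carry over unchanged; only the diagonal terms shrink to ρᵢσᵢ².
True-score variance = [7.2²·0.58 + 23.4²·0.73 + 23.7²·0.79] + 276.458 = 873.521 + 276.458 = 1149.98.
Reliability = 1149.98 / 1437.55 = 0.800.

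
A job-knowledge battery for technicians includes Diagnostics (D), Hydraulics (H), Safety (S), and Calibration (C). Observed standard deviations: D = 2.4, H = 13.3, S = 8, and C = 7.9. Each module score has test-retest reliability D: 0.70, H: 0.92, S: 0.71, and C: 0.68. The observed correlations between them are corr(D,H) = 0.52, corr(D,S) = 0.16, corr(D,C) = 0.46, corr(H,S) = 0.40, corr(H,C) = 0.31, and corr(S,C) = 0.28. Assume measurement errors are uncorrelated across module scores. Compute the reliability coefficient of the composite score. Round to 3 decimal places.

0.901

Var(D+H+S+C) = 2.4² + 13.3² + 8² + 7.9² + 2·[2.4·13.3·0.52 + 2.4·8·0.16 + 2.4·7.9·0.46 + 13.3·8·0.40 + 13.3·7.9·0.31 + 8·7.9·0.28] = 309.06 + 242.439 = 551.499.
With uncorrelated errors the cross-covariances are all true-score covariance, so they carry over unchanged; only the diagonal terms shrink to ρᵢσᵢ².
True-score variance = [2.4²·0.70 + 13.3²·0.92 + 8²·0.71 + 7.9²·0.68] + 242.439 = 254.65 + 242.439 = 497.089.
Reliability = 497.089 / 551.499 = 0.901.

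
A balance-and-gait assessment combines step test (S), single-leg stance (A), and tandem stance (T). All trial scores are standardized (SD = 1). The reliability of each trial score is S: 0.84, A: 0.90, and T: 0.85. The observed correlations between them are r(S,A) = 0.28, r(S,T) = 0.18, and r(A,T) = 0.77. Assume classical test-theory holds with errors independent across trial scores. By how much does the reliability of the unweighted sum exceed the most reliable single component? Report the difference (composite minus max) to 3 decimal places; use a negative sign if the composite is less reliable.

0.025

Var(sum) = 3 + 2.46 = 5.46; true-score variance = 2.59 + 2.46 = 5.05; composite reliability = 0.9249.
Max component reliability = 0.9000.
Difference = 0.9249 − 0.9000 = 0.025.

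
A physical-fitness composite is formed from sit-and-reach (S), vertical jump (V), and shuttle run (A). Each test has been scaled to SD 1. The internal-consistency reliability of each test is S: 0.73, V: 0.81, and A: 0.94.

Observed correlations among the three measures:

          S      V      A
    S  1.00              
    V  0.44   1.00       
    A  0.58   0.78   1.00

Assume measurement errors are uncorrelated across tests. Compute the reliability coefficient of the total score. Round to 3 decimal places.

Var(S+V+A) = 3 + 2·[0.44 + 0.58 + 0.78] = 3 + 3.6 = 6.6.
With uncorrelated errors the cross-covariances are all true-score covariance, so they carry over unchanged; only the diagonal terms shrink to ρᵢσᵢ².
True-score variance = [0.73 + 0.81 + 0.94] + 3.6 = 2.48 + 3.6 = 6.08.
Reliability = 6.08 / 6.6 = 0.921.

0.921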